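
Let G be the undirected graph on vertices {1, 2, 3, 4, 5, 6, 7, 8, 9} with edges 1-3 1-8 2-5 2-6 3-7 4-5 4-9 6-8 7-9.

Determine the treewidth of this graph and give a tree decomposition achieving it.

Every bag has size at most 3, so the width is 3 − 1 = 2 and tw(G) ≤ 2. For the lower bound, G contains the cycle 6–2–5–4–9–7–3–1–8–6, so G is not a forest; only forests have treewidth ≤ 1, hence tw(G) ≥ 2. Combining the bounds, tw(G) = 2.

Treewidth 2.
One optimal decomposition is:
Bags: B1 = {2, 5, 6}  B2 = {4, 5, 6}  B3 = {4, 6, 9}  B4 = {6, 7, 9}  B5 = {3, 6, 7}  B6 = {1, 3, 6}  B7 = {1, 6, 8}
Tree: B1–B2, B2–B3, B3–B4, B4–B5, B5–B6, B6–B7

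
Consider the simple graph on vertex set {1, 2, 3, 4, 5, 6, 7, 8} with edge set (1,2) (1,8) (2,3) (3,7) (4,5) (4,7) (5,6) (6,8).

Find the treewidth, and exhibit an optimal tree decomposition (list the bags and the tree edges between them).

The largest bag has 3 vertices, giving width 2; this decomposition certifies tw(G) ≤ 2. The edges 1–8–6–5–4–7–3–2–1 form a cycle, so G is not a tree and its treewidth is at least 2. Combining the bounds, tw(G) = 2.

Treewidth 2.
One such decomposition:
Bags: B1 = {1, 6, 8}  B2 = {1, 5, 6}  B3 = {1, 4, 5}  B4 = {1, 4, 7}  B5 = {1, 3, 7}  B6 = {1, 2, 3}
Tree: B1–B2, B2–B3, B3–B4, B4–B5, B5–B6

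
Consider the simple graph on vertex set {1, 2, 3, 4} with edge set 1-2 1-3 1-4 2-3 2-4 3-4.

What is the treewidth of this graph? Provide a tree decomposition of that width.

With just one bag of size 4, the width is 4 − 1 = 3, so tw(G) ≤ 3. On the other hand G contains the 4-clique {1, 2, 3, 4}. A clique must lie in a single bag of any decomposition, so no decomposition can have width below 3. Hence tw(G) = 3 exactly.

Treewidth 3.
One optimal decomposition is:
Bags: B1 = {1, 2, 3, 4}
Tree: (single bag)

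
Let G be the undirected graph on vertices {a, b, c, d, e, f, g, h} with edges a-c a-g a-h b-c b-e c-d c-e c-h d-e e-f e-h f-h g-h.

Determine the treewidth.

A width-2 tree decomposition is:
Bags: B1 = {b, c, e}  B2 = {c, e, h}  B3 = {e, f, h}  B4 = {a, c, h}  B5 = {a, g, h}  B6 = {c, d, e}
Tree: B1–B2, B2–B3, B2–B4, B4–B5, B2–B6
Every bag has size at most 3, so the width is 3 − 1 = 2 and tw(G) ≤ 2. On the other hand G contains the 3-clique {c, d, e}. A clique must lie in a single bag of any decomposition, so no decomposition can have width below 2. Combining the bounds, tw(G) = 2.

2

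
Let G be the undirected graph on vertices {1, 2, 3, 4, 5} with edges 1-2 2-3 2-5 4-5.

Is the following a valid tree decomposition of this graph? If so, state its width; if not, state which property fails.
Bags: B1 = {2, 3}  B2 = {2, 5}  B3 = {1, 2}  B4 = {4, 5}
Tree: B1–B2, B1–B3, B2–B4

Vertex coverage: the bags together contain {1, 2, 3, 4, 5}, the full vertex set. Edge coverage: each edge of G has both endpoints in at least one bag. Running intersection: for every vertex, the bags containing it form a connected subtree. All three properties hold, so this is a valid tree decomposition of width max|bag| − 1 = 1, and hence tw(G) ≤ 1.

Yes; width 1.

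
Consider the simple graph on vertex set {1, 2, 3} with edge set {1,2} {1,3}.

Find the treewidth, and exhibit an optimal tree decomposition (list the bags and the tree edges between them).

Treewidth 1.
Bags: B1 = {1, 3}  B2 = {1, 2}
Tree: B1–B2

The largest bag has 2 vertices, giving width 1; this decomposition certifies tw(G) ≤ 1. G has an edge, so its treewidth is at least 1. Hence tw(G) = 1 exactly.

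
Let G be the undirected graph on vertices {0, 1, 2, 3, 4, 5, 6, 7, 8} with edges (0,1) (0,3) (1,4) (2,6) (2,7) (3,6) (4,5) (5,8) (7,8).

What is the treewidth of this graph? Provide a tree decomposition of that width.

Treewidth 2.
One such decomposition:
Bags: B1 = {0, 3, 6}  B2 = {0, 2, 6}  B3 = {0, 2, 7}  B4 = {0, 7, 8}  B5 = {0, 5, 8}  B6 = {0, 4, 5}  B7 = {0, 1, 4}
Tree: B1–B2, B2–B3, B3–B4, B4–B5, B5–B6, B6–B7

Every bag has size at most 3, so the width is 3 − 1 = 2 and tw(G) ≤ 2. Since 0–3–6–2–7–8–5–4–1–0 is a cycle in G, G is not acyclic. Forests are exactly the graphs of treewidth ≤ 1, so tw(G) ≥ 2. The upper and lower bounds meet at 2, so that is the treewidth.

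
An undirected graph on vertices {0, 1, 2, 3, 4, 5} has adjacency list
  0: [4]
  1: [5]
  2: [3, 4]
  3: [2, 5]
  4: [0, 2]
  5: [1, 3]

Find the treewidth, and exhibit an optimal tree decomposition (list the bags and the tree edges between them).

The largest bag has 2 vertices, giving width 1; this decomposition certifies tw(G) ≤ 1. G has an edge, so its treewidth is at least 1. The upper and lower bounds meet at 1, so that is the treewidth.

Treewidth 1.
One optimal decomposition is:
Bags: B1 = {1, 5}  B2 = {3, 5}  B3 = {2, 3}  B4 = {2, 4}  B5 = {0, 4}
Tree: B1–B2, B2–B3, B3–B4, B4–B5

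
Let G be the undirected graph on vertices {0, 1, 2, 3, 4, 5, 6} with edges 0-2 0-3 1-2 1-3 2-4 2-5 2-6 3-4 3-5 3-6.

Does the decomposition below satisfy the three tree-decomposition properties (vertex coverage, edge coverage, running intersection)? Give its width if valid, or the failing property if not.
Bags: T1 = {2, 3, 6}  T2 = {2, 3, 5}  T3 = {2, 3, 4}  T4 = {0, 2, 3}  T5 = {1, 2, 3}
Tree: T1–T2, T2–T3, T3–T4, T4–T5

Yes; width 2.

Vertex coverage: the bags together contain {0, 1, 2, 3, 4, 5, 6}, the full vertex set. Edge coverage: each edge of G has both endpoints in at least one bag. Running intersection: for every vertex, the bags containing it form a connected subtree. All three properties hold, so this is a valid tree decomposition of width max|bag| − 1 = 2, and hence tw(G) ≤ 2.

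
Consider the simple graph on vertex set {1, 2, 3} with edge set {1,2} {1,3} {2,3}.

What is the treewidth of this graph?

A width-2 tree decomposition is:
Bags: B1 = {1, 2, 3}
Tree: (single bag)
A single bag containing all 3 vertices is trivially a valid decomposition of width 2. On the other hand G contains the 3-clique {1, 2, 3}. A clique must lie in a single bag of any decomposition, so no decomposition can have width below 2. Combining the bounds, tw(G) = 2.

2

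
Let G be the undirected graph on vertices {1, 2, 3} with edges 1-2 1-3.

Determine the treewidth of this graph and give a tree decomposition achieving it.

Each bag holds 2 vertices, so the decomposition has width 1, which upper-bounds the treewidth. Since G has at least one edge (e.g. 2–1), it is not an edgeless graph, so tw(G) ≥ 1. The upper and lower bounds meet at 1, so that is the treewidth.

Treewidth 1.
One such decomposition:
Bags: B1 = {1, 2}  B2 = {1, 3}
Tree: B1–B2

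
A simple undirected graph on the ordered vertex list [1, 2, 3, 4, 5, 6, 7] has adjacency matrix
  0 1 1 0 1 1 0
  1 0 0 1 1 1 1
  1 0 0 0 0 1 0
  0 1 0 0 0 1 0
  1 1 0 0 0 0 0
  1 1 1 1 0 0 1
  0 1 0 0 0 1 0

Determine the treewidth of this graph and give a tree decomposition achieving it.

Treewidth 2.
Bags: B1 = {1, 2, 5}  B2 = {1, 2, 6}  B3 = {2, 6, 7}  B4 = {2, 4, 6}  B5 = {1, 3, 6}
Tree: B1–B2, B2–B3, B2–B4, B2–B5

Each bag holds 3 vertices, so the decomposition has width 2, which upper-bounds the treewidth. On the other hand G contains the 3-clique {1, 2, 5}. A clique must lie in a single bag of any decomposition, so no decomposition can have width below 2. Therefore the treewidth is 2.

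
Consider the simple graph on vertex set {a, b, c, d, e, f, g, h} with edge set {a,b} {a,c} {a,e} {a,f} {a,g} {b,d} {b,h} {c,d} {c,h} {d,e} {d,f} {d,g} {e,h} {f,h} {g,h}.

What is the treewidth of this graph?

3

A width-3 tree decomposition is:
Bags: B1 = {a, d, e, h}  B2 = {a, d, f, h}  B3 = {a, b, d, h}  B4 = {a, c, d, h}  B5 = {a, d, g, h}
Tree: B1–B2, B2–B3, B3–B4, B4–B5
Each bag holds 4 vertices, so the decomposition has width 3, which upper-bounds the treewidth. For the lower bound: the 4 vertex sets {e,h}, {a,f}, {d}, {b} are disjoint, each induces a connected subgraph, and every pair is joined by at least one edge of G. Contracting each set to a single vertex therefore yields K_{4} as a minor, and since treewidth is minor-monotone, tw(G) ≥ tw(K_{4}) = 3. Combining the bounds, tw(G) = 3.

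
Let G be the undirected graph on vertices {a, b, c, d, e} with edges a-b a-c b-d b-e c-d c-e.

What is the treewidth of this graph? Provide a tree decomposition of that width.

The largest bag has 3 vertices, giving width 2; this decomposition certifies tw(G) ≤ 2. The edges a–b–e–c–a form a cycle, so G is not a tree and its treewidth is at least 2. Hence tw(G) = 2 exactly.

Treewidth 2.
Bags: B1 = {a, b, c}  B2 = {b, c, e}  B3 = {b, c, d}
Tree: B1–B2, B2–B3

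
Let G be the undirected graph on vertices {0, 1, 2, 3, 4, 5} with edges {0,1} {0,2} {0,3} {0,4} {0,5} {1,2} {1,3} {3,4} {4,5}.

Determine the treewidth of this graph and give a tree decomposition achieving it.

Every bag has size at most 3, so the width is 3 − 1 = 2 and tw(G) ≤ 2. Conversely, {0, 1, 2} is a clique of size 3, and the vertices of any clique must share a bag in every tree decomposition; so some bag has ≥ 3 vertices and tw(G) ≥ 2. The upper and lower bounds meet at 2, so that is the treewidth.

Treewidth 2.
One such decomposition:
Bags: B1 = {0, 1, 3}  B2 = {0, 3, 4}  B3 = {0, 1, 2}  B4 = {0, 4, 5}
Tree: B1–B2, B1–B3, B2–B4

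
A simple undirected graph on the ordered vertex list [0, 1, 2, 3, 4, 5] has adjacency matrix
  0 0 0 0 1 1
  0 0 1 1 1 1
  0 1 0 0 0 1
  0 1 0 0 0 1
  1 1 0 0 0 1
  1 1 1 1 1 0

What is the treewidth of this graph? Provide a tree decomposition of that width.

Treewidth 2.
One optimal decomposition is:
Bags: B1 = {1, 4, 5}  B2 = {1, 3, 5}  B3 = {0, 4, 5}  B4 = {1, 2, 5}
Tree: B1–B2, B1–B3, B2–B4

Every bag has size at most 3, so the width is 3 − 1 = 2 and tw(G) ≤ 2. On the other hand G contains the 3-clique {0, 4, 5}. A clique must lie in a single bag of any decomposition, so no decomposition can have width below 2. Hence tw(G) = 2 exactly.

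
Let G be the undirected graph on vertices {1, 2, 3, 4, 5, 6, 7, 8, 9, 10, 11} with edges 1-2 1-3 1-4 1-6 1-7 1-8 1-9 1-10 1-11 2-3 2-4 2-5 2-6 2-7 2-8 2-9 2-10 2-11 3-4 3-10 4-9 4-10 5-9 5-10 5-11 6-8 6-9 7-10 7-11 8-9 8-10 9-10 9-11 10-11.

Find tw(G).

A width-4 tree decomposition is:
Bags: B1 = {1, 2, 4, 9, 10}  B2 = {1, 2, 9, 10, 11}  B3 = {1, 2, 8, 9, 10}  B4 = {1, 2, 6, 8, 9}  B5 = {1, 2, 3, 4, 10}  B6 = {1, 2, 7, 10, 11}  B7 = {2, 5, 9, 10, 11}
Tree: B1–B2, B2–B3, B3–B4, B1–B5, B2–B6, B2–B7
Every bag has size at most 5, so the width is 5 − 1 = 4 and tw(G) ≤ 4. On the other hand G contains the 5-clique {1, 2, 8, 9, 10}. A clique must lie in a single bag of any decomposition, so no decomposition can have width below 4. Combining the bounds, tw(G) = 4.

4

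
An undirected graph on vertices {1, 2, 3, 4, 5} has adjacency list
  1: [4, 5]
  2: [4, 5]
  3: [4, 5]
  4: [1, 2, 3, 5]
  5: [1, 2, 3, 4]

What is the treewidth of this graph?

2

A width-2 tree decomposition is:
Bags: B1 = {2, 4, 5}  B2 = {3, 4, 5}  B3 = {1, 4, 5}
Tree: B1–B2, B2–B3
Every bag has size at most 3, so the width is 3 − 1 = 2 and tw(G) ≤ 2. For the lower bound, the 3 vertices {1, 4, 5} are pairwise adjacent, and any tree decomposition puts a clique entirely inside one bag — forcing width ≥ 2. Hence tw(G) = 2 exactly.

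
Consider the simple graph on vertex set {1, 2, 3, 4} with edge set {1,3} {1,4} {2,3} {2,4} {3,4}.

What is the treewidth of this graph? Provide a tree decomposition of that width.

Treewidth 2.
One such decomposition:
Bags: B1 = {2, 3, 4}  B2 = {1, 3, 4}
Tree: B1–B2

Every bag has size at most 3, so the width is 3 − 1 = 2 and tw(G) ≤ 2. Conversely, {1, 3, 4} is a clique of size 3, and the vertices of any clique must share a bag in every tree decomposition; so some bag has ≥ 3 vertices and tw(G) ≥ 2. Hence tw(G) = 2 exactly.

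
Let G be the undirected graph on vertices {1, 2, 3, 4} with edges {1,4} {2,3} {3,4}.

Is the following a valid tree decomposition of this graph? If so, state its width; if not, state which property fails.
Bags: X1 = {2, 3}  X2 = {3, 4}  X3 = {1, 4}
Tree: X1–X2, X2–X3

Every vertex of G appears in some bag (union = {1, 2, 3, 4}); every edge is covered by a bag; and for each vertex v the set of bags containing v is connected in the bag tree. The decomposition is therefore valid. The largest bag has 2 vertices, so the width is 1.

Yes; width 1.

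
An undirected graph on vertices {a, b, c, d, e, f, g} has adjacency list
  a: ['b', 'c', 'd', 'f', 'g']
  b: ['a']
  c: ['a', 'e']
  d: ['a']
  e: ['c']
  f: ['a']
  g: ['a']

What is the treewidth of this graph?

A width-1 tree decomposition is:
Bags: B1 = {a, d}  B2 = {a, c}  B3 = {a, f}  B4 = {c, e}  B5 = {a, b}  B6 = {a, g}
Tree: B1–B2, B2–B3, B2–B4, B2–B5, B1–B6
The largest bag has 2 vertices, giving width 1; this decomposition certifies tw(G) ≤ 1. G has an edge, so its treewidth is at least 1. Hence tw(G) = 1 exactly.

1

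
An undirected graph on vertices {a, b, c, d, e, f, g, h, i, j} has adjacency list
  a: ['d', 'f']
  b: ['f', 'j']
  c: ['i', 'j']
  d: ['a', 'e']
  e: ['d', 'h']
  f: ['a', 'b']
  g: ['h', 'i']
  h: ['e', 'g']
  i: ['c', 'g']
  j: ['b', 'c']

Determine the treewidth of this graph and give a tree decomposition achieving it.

Each bag holds 3 vertices, so the decomposition has width 2, which upper-bounds the treewidth. For the lower bound, G contains the cycle a–d–e–h–g–i–c–j–b–f–a, so G is not a forest; only forests have treewidth ≤ 1, hence tw(G) ≥ 2. Combining the bounds, tw(G) = 2.

Treewidth 2.
One optimal decomposition is:
Bags: B1 = {a, d, e}  B2 = {a, e, h}  B3 = {a, g, h}  B4 = {a, g, i}  B5 = {a, c, i}  B6 = {a, c, j}  B7 = {a, b, j}  B8 = {a, b, f}
Tree: B1–B2, B2–B3, B3–B4, B4–B5, B5–B6, B6–B7, B7–B8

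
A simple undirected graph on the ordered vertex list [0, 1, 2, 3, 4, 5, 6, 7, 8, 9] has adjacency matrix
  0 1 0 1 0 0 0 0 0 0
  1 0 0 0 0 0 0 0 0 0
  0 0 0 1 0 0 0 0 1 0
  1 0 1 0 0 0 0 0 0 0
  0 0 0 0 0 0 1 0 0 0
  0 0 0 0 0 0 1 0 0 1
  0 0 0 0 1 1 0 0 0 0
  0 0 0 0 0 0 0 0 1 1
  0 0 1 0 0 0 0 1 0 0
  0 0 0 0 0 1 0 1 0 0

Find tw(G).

A width-1 tree decomposition is:
Bags: B1 = {0, 1}  B2 = {0, 3}  B3 = {2, 3}  B4 = {2, 8}  B5 = {7, 8}  B6 = {7, 9}  B7 = {5, 9}  B8 = {5, 6}  B9 = {4, 6}
Tree: B1–B2, B2–B3, B3–B4, B4–B5, B5–B6, B6–B7, B7–B8, B8–B9
The largest bag has 2 vertices, giving width 1; this decomposition certifies tw(G) ≤ 1. G has an edge, so its treewidth is at least 1. Hence tw(G) = 1 exactly.

1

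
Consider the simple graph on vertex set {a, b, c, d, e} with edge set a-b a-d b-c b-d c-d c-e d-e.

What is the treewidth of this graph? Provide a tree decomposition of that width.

Treewidth 2.
One optimal decomposition is:
Bags: B1 = {a, b, d}  B2 = {b, c, d}  B3 = {c, d, e}
Tree: B1–B2, B2–B3

The largest bag has 3 vertices, giving width 2; this decomposition certifies tw(G) ≤ 2. Conversely, {c, d, e} is a clique of size 3, and the vertices of any clique must share a bag in every tree decomposition; so some bag has ≥ 3 vertices and tw(G) ≥ 2. Hence tw(G) = 2 exactly.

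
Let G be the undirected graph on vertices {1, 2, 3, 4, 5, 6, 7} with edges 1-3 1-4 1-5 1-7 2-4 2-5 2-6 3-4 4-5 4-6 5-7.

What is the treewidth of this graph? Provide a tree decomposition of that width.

Treewidth 2.
Bags: B1 = {2, 4, 5}  B2 = {1, 4, 5}  B3 = {1, 3, 4}  B4 = {1, 5, 7}  B5 = {2, 4, 6}
Tree: B1–B2, B2–B3, B2–B4, B1–B5

The largest bag has 3 vertices, giving width 2; this decomposition certifies tw(G) ≤ 2. On the other hand G contains the 3-clique {1, 3, 4}. A clique must lie in a single bag of any decomposition, so no decomposition can have width below 2. The upper and lower bounds meet at 2, so that is the treewidth.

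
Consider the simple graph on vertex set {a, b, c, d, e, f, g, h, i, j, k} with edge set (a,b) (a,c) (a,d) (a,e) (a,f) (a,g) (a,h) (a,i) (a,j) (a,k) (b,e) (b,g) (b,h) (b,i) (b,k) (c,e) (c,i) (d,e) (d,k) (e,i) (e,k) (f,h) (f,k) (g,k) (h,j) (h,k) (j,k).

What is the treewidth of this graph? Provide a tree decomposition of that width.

Treewidth 3.
One such decomposition:
Bags: B1 = {a, b, h, k}  B2 = {a, h, j, k}  B3 = {a, b, g, k}  B4 = {a, b, e, k}  B5 = {a, f, h, k}  B6 = {a, b, e, i}  B7 = {a, d, e, k}  B8 = {a, c, e, i}
Tree: B1–B2, B1–B3, B1–B4, B1–B5, B4–B6, B4–B7, B6–B8

The largest bag has 4 vertices, giving width 3; this decomposition certifies tw(G) ≤ 3. For the lower bound, the 4 vertices {a, c, e, i} are pairwise adjacent, and any tree decomposition puts a clique entirely inside one bag — forcing width ≥ 3. Hence tw(G) = 3 exactly.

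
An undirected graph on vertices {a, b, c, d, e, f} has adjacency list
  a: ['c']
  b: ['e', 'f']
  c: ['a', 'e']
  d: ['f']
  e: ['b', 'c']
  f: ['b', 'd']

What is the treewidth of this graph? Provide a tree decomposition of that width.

Treewidth 1.
Bags: B1 = {d, f}  B2 = {b, f}  B3 = {b, e}  B4 = {c, e}  B5 = {a, c}
Tree: B1–B2, B2–B3, B3–B4, B4–B5

Every bag has size at most 2, so the width is 2 − 1 = 1 and tw(G) ≤ 1. Since G has at least one edge (e.g. d–f), it is not an edgeless graph, so tw(G) ≥ 1. The upper and lower bounds meet at 1, so that is the treewidth.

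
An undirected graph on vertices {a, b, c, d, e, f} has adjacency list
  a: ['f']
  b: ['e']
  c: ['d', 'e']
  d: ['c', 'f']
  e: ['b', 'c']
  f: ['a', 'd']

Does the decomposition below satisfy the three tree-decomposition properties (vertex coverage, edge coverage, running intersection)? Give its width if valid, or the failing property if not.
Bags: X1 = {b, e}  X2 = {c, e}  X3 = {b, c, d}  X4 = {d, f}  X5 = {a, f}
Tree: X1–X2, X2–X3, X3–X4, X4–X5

No — bags containing vertex b are not connected in the tree.

A tree decomposition must satisfy three properties: every vertex lies in some bag; for every edge, both endpoints lie together in some bag; and for every vertex, the bags containing it form a connected subtree. Here bags containing vertex b are not connected in the tree, so the decomposition is invalid.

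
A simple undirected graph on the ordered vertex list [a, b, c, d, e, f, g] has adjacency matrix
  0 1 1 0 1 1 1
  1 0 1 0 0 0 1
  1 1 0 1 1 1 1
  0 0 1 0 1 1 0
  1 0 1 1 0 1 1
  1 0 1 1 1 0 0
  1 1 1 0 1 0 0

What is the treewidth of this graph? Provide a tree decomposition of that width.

Treewidth 3.
One optimal decomposition is:
Bags: B1 = {a, c, e, f}  B2 = {a, c, e, g}  B3 = {c, d, e, f}  B4 = {a, b, c, g}
Tree: B1–B2, B1–B3, B2–B4

Each bag holds 4 vertices, so the decomposition has width 3, which upper-bounds the treewidth. Conversely, {c, d, e, f} is a clique of size 4, and the vertices of any clique must share a bag in every tree decomposition; so some bag has ≥ 4 vertices and tw(G) ≥ 3. The upper and lower bounds meet at 3, so that is the treewidth.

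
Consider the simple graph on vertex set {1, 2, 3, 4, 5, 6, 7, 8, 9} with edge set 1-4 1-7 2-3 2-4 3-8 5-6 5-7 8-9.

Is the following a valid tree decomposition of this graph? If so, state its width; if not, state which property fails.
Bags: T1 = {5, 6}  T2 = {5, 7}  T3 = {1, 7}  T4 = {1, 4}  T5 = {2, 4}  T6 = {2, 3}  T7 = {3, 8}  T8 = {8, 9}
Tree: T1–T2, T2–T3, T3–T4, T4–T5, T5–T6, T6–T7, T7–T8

Every vertex of G appears in some bag (union = {1, 2, 3, 4, 5, 6, 7, 8, 9}); every edge is covered by a bag; and for each vertex v the set of bags containing v is connected in the bag tree. The decomposition is therefore valid. The largest bag has 2 vertices, so the width is 1.

Yes; width 1.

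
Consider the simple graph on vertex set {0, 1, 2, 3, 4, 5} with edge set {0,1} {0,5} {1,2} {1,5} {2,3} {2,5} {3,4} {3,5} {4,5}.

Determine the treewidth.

2

A width-2 tree decomposition is:
Bags: B1 = {0, 1, 5}  B2 = {1, 2, 5}  B3 = {2, 3, 5}  B4 = {3, 4, 5}
Tree: B1–B2, B2–B3, B3–B4
Each bag holds 3 vertices, so the decomposition has width 2, which upper-bounds the treewidth. On the other hand G contains the 3-clique {0, 1, 5}. A clique must lie in a single bag of any decomposition, so no decomposition can have width below 2. Therefore the treewidth is 2.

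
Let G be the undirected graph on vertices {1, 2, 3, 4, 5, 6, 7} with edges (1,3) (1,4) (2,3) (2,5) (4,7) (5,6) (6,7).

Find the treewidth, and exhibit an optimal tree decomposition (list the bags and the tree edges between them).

Each bag holds 3 vertices, so the decomposition has width 2, which upper-bounds the treewidth. Since 6–7–4–1–3–2–5–6 is a cycle in G, G is not acyclic. Forests are exactly the graphs of treewidth ≤ 1, so tw(G) ≥ 2. Therefore the treewidth is 2.

Treewidth 2.
One such decomposition:
Bags: B1 = {4, 6, 7}  B2 = {1, 4, 6}  B3 = {1, 3, 6}  B4 = {2, 3, 6}  B5 = {2, 5, 6}
Tree: B1–B2, B2–B3, B3–B4, B4–B5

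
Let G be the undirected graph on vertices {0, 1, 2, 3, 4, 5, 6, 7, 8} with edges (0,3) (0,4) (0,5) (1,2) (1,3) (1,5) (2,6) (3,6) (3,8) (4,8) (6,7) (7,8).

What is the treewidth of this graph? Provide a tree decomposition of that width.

Treewidth 3.
One such decomposition:
Bags: B1 = {0, 1, 2, 5}  B2 = {0, 1, 2, 3}  B3 = {0, 2, 3, 6}  B4 = {0, 3, 4, 6}  B5 = {3, 4, 6, 8}  B6 = {4, 6, 7, 8}
Tree: B1–B2, B2–B3, B3–B4, B4–B5, B5–B6

Every bag has size at most 4, so the width is 4 − 1 = 3 and tw(G) ≤ 3. For the lower bound: the 4 vertex sets {1,2,5}, {0}, {3}, {4,6,7,8} are disjoint, each induces a connected subgraph, and every pair is joined by at least one edge of G. Contracting each set to a single vertex therefore yields K_{4} as a minor, and since treewidth is minor-monotone, tw(G) ≥ tw(K_{4}) = 3. Combining the bounds, tw(G) = 3.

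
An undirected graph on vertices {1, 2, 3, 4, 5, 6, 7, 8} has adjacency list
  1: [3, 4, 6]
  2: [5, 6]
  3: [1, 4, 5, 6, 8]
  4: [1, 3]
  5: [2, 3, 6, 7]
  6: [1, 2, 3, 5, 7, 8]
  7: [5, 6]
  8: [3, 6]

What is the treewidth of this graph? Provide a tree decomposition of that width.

The largest bag has 3 vertices, giving width 2; this decomposition certifies tw(G) ≤ 2. Conversely, {1, 3, 4} is a clique of size 3, and the vertices of any clique must share a bag in every tree decomposition; so some bag has ≥ 3 vertices and tw(G) ≥ 2. Hence tw(G) = 2 exactly.

Treewidth 2.
Bags: B1 = {5, 6, 7}  B2 = {3, 5, 6}  B3 = {2, 5, 6}  B4 = {1, 3, 6}  B5 = {3, 6, 8}  B6 = {1, 3, 4}
Tree: B1–B2, B1–B3, B2–B4, B4–B5, B4–B6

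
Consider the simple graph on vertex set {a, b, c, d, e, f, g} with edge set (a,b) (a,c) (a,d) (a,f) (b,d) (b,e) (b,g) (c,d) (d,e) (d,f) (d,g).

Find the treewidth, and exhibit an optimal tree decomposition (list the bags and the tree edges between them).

The largest bag has 3 vertices, giving width 2; this decomposition certifies tw(G) ≤ 2. On the other hand G contains the 3-clique {a, c, d}. A clique must lie in a single bag of any decomposition, so no decomposition can have width below 2. Hence tw(G) = 2 exactly.

Treewidth 2.
One optimal decomposition is:
Bags: B1 = {b, d, e}  B2 = {a, b, d}  B3 = {b, d, g}  B4 = {a, d, f}  B5 = {a, c, d}
Tree: B1–B2, B2–B3, B2–B4, B4–B5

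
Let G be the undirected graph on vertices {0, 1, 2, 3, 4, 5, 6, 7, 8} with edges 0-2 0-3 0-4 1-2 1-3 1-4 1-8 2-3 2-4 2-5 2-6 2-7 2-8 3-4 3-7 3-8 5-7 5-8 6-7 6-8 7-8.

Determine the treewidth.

3

A width-3 tree decomposition is:
Bags: B1 = {2, 5, 7, 8}  B2 = {2, 3, 7, 8}  B3 = {1, 2, 3, 8}  B4 = {1, 2, 3, 4}  B5 = {0, 2, 3, 4}  B6 = {2, 6, 7, 8}
Tree: B1–B2, B2–B3, B3–B4, B4–B5, B1–B6
The largest bag has 4 vertices, giving width 3; this decomposition certifies tw(G) ≤ 3. Conversely, {0, 2, 3, 4} is a clique of size 4, and the vertices of any clique must share a bag in every tree decomposition; so some bag has ≥ 4 vertices and tw(G) ≥ 3. Hence tw(G) = 3 exactly.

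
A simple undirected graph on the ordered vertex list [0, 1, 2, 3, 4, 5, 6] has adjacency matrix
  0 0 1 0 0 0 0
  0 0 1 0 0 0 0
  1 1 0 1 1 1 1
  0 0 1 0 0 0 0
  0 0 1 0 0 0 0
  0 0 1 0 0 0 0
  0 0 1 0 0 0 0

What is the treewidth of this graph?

1

A width-1 tree decomposition is:
Bags: B1 = {2, 3}  B2 = {2, 5}  B3 = {0, 2}  B4 = {2, 4}  B5 = {1, 2}  B6 = {2, 6}
Tree: B1–B2, B2–B3, B1–B4, B1–B5, B4–B6
The largest bag has 2 vertices, giving width 1; this decomposition certifies tw(G) ≤ 1. Any graph with an edge has treewidth ≥ 1, and G has the edge 3–2. Hence tw(G) = 1 exactly.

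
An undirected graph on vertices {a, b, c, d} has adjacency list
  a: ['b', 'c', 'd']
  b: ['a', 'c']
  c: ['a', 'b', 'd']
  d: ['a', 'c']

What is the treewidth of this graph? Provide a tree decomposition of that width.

The largest bag has 3 vertices, giving width 2; this decomposition certifies tw(G) ≤ 2. For the lower bound, the 3 vertices {a, c, d} are pairwise adjacent, and any tree decomposition puts a clique entirely inside one bag — forcing width ≥ 2. The upper and lower bounds meet at 2, so that is the treewidth.

Treewidth 2.
One such decomposition:
Bags: B1 = {a, b, c}  B2 = {a, c, d}
Tree: B1–B2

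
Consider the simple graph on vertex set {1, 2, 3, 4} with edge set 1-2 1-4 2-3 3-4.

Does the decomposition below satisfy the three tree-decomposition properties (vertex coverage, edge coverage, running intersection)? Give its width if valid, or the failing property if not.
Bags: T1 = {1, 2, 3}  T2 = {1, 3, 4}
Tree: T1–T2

Every vertex of G appears in some bag (union = {1, 2, 3, 4}); every edge is covered by a bag; and for each vertex v the set of bags containing v is connected in the bag tree. The decomposition is therefore valid. The largest bag has 3 vertices, so the width is 2.

Yes; width 2.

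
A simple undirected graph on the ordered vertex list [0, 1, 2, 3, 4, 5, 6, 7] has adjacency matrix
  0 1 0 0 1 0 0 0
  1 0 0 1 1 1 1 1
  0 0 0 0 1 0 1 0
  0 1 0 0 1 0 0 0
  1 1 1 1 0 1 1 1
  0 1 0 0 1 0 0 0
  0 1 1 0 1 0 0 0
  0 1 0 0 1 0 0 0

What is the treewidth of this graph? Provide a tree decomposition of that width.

Treewidth 2.
One optimal decomposition is:
Bags: B1 = {1, 4, 6}  B2 = {1, 3, 4}  B3 = {1, 4, 7}  B4 = {0, 1, 4}  B5 = {1, 4, 5}  B6 = {2, 4, 6}
Tree: B1–B2, B2–B3, B1–B4, B4–B5, B1–B6

The largest bag has 3 vertices, giving width 2; this decomposition certifies tw(G) ≤ 2. On the other hand G contains the 3-clique {0, 1, 4}. A clique must lie in a single bag of any decomposition, so no decomposition can have width below 2. The upper and lower bounds meet at 2, so that is the treewidth.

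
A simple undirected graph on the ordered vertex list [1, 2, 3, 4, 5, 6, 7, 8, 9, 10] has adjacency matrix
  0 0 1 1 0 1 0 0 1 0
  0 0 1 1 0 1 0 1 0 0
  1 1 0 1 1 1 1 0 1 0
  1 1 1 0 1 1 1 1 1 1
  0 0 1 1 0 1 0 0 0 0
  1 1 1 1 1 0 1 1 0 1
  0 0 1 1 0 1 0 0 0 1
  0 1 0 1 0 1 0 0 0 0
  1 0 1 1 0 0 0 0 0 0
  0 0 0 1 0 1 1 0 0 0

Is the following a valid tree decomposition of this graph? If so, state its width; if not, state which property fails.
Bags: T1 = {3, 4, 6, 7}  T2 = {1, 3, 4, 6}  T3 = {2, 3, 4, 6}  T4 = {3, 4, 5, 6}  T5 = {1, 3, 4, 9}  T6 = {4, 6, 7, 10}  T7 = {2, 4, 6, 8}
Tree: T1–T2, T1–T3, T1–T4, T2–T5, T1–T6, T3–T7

Checking the three conditions: (i) the bags cover all of {1, 2, 3, 4, 5, 6, 7, 8, 9, 10}; (ii) for each edge, some bag contains both endpoints; (iii) the bags containing any fixed vertex form a subtree. All hold, so the decomposition is valid with width 4 − 1 = 3.

Yes; width 3.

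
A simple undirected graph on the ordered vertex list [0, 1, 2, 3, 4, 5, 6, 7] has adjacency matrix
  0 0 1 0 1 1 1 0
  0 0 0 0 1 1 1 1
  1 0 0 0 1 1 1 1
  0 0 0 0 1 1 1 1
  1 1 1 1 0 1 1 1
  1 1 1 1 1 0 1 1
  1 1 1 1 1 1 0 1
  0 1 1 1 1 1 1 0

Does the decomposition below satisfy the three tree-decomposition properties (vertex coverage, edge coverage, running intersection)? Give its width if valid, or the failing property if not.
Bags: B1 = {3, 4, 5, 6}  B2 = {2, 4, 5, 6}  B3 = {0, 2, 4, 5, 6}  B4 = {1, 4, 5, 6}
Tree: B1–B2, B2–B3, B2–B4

A tree decomposition must satisfy three properties: every vertex lies in some bag; for every edge, both endpoints lie together in some bag; and for every vertex, the bags containing it form a connected subtree. Here vertex 7 appears in no bag, so the decomposition is invalid.

No — vertex 7 appears in no bag.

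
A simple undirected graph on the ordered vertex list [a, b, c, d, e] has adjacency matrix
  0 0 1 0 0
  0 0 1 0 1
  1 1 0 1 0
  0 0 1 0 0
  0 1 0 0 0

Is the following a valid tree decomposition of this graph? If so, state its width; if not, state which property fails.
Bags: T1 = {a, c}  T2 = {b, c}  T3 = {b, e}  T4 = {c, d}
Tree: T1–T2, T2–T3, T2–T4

Yes; width 1.

Vertex coverage: the bags together contain {a, b, c, d, e}, the full vertex set. Edge coverage: each edge of G has both endpoints in at least one bag. Running intersection: for every vertex, the bags containing it form a connected subtree. All three properties hold, so this is a valid tree decomposition of width max|bag| − 1 = 1, and hence tw(G) ≤ 1.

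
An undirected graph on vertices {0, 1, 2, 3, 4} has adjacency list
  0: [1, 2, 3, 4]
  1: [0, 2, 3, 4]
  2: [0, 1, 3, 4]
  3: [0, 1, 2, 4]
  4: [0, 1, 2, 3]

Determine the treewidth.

4

A width-4 tree decomposition is:
Bags: B1 = {0, 1, 2, 3, 4}
Tree: (single bag)
A single bag containing all 5 vertices is trivially a valid decomposition of width 4. For the lower bound, the 5 vertices {0, 1, 2, 3, 4} are pairwise adjacent, and any tree decomposition puts a clique entirely inside one bag — forcing width ≥ 4. The upper and lower bounds meet at 4, so that is the treewidth.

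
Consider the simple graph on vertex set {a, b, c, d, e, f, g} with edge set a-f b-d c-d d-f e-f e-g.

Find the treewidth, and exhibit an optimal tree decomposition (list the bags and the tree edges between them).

Each bag holds 2 vertices, so the decomposition has width 1, which upper-bounds the treewidth. G has an edge, so its treewidth is at least 1. The upper and lower bounds meet at 1, so that is the treewidth.

Treewidth 1.
One such decomposition:
Bags: B1 = {d, f}  B2 = {e, f}  B3 = {a, f}  B4 = {c, d}  B5 = {b, d}  B6 = {e, g}
Tree: B1–B2, B2–B3, B1–B4, B1–B5, B2–B6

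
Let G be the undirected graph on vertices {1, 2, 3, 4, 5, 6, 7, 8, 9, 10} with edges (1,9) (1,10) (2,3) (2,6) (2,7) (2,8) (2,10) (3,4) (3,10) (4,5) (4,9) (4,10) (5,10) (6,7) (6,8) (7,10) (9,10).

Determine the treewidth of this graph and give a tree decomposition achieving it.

Treewidth 2.
One such decomposition:
Bags: B1 = {2, 7, 10}  B2 = {2, 6, 7}  B3 = {2, 3, 10}  B4 = {3, 4, 10}  B5 = {4, 9, 10}  B6 = {2, 6, 8}  B7 = {4, 5, 10}  B8 = {1, 9, 10}
Tree: B1–B2, B1–B3, B3–B4, B4–B5, B2–B6, B5–B7, B5–B8

Each bag holds 3 vertices, so the decomposition has width 2, which upper-bounds the treewidth. Conversely, {2, 6, 8} is a clique of size 3, and the vertices of any clique must share a bag in every tree decomposition; so some bag has ≥ 3 vertices and tw(G) ≥ 2. The upper and lower bounds meet at 2, so that is the treewidth.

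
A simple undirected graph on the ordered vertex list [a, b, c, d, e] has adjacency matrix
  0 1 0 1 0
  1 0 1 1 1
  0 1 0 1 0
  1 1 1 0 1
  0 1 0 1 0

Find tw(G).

A width-2 tree decomposition is:
Bags: B1 = {a, b, d}  B2 = {b, d, e}  B3 = {b, c, d}
Tree: B1–B2, B2–B3
Each bag holds 3 vertices, so the decomposition has width 2, which upper-bounds the treewidth. Conversely, {b, d, e} is a clique of size 3, and the vertices of any clique must share a bag in every tree decomposition; so some bag has ≥ 3 vertices and tw(G) ≥ 2. Therefore the treewidth is 2.

2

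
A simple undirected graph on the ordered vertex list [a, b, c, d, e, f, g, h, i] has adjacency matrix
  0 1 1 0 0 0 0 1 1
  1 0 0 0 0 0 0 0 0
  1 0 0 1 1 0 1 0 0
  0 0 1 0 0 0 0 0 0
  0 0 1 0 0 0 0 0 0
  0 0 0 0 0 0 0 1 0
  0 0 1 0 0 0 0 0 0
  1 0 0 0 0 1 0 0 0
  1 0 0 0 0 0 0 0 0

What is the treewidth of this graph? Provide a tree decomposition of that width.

Treewidth 1.
One optimal decomposition is:
Bags: B1 = {a, c}  B2 = {a, h}  B3 = {c, e}  B4 = {f, h}  B5 = {c, g}  B6 = {a, i}  B7 = {c, d}  B8 = {a, b}
Tree: B1–B2, B1–B3, B2–B4, B3–B5, B2–B6, B5–B7, B6–B8

The largest bag has 2 vertices, giving width 1; this decomposition certifies tw(G) ≤ 1. G has an edge, so its treewidth is at least 1. Hence tw(G) = 1 exactly.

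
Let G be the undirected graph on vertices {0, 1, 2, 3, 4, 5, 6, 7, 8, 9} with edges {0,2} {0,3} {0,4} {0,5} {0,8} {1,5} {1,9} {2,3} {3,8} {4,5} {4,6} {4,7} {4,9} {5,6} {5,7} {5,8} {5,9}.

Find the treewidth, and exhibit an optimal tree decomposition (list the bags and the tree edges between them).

Each bag holds 3 vertices, so the decomposition has width 2, which upper-bounds the treewidth. Conversely, {0, 2, 3} is a clique of size 3, and the vertices of any clique must share a bag in every tree decomposition; so some bag has ≥ 3 vertices and tw(G) ≥ 2. Therefore the treewidth is 2.

Treewidth 2.
Bags: B1 = {0, 5, 8}  B2 = {0, 4, 5}  B3 = {0, 3, 8}  B4 = {4, 5, 6}  B5 = {0, 2, 3}  B6 = {4, 5, 9}  B7 = {4, 5, 7}  B8 = {1, 5, 9}
Tree: B1–B2, B1–B3, B2–B4, B3–B5, B4–B6, B4–B7, B6–B8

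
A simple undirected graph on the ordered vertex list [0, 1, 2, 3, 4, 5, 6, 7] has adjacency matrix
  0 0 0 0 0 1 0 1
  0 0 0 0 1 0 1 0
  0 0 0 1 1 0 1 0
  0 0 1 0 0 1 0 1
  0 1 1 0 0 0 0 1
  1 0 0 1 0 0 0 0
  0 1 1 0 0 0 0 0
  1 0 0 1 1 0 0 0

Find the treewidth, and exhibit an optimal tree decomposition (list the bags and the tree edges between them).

Treewidth 2.
Bags: B1 = {0, 3, 5}  B2 = {0, 3, 7}  B3 = {2, 3, 7}  B4 = {2, 4, 7}  B5 = {2, 4, 6}  B6 = {1, 4, 6}
Tree: B1–B2, B2–B3, B3–B4, B4–B5, B5–B6

The largest bag has 3 vertices, giving width 2; this decomposition certifies tw(G) ≤ 2. For the lower bound, G contains the cycle 5–0–7–3–5, so G is not a forest; only forests have treewidth ≤ 1, hence tw(G) ≥ 2. Combining the bounds, tw(G) = 2.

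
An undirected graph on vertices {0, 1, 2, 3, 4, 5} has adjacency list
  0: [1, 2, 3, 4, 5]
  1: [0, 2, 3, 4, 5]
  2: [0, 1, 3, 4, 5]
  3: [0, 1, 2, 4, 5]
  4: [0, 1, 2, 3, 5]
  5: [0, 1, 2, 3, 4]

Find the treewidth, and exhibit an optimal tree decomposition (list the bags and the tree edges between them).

A single bag containing all 6 vertices is trivially a valid decomposition of width 5. For the lower bound, the 6 vertices {0, 1, 2, 3, 4, 5} are pairwise adjacent, and any tree decomposition puts a clique entirely inside one bag — forcing width ≥ 5. The upper and lower bounds meet at 5, so that is the treewidth.

Treewidth 5.
One optimal decomposition is:
Bags: B1 = {0, 1, 2, 3, 4, 5}
Tree: (single bag)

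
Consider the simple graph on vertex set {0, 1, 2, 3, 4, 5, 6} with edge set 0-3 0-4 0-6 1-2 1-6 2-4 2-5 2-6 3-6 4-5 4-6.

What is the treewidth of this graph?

A width-2 tree decomposition is:
Bags: B1 = {2, 4, 5}  B2 = {2, 4, 6}  B3 = {0, 4, 6}  B4 = {0, 3, 6}  B5 = {1, 2, 6}
Tree: B1–B2, B2–B3, B3–B4, B2–B5
Each bag holds 3 vertices, so the decomposition has width 2, which upper-bounds the treewidth. For the lower bound, the 3 vertices {2, 4, 5} are pairwise adjacent, and any tree decomposition puts a clique entirely inside one bag — forcing width ≥ 2. Combining the bounds, tw(G) = 2.

2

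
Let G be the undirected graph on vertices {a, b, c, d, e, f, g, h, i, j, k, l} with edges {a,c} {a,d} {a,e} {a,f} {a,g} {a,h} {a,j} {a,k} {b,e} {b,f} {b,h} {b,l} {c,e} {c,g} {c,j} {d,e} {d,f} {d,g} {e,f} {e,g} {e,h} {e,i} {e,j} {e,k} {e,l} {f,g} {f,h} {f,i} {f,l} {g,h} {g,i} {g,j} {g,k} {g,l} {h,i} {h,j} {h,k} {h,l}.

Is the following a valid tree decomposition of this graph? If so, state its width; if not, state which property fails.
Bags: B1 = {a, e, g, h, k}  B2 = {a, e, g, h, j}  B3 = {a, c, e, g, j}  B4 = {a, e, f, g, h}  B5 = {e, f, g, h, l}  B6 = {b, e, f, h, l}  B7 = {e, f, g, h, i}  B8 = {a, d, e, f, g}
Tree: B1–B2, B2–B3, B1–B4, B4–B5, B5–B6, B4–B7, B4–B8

Yes; width 4.

Vertex coverage: the bags together contain {a, b, c, d, e, f, g, h, i, j, k, l}, the full vertex set. Edge coverage: each edge of G has both endpoints in at least one bag. Running intersection: for every vertex, the bags containing it form a connected subtree. All three properties hold, so this is a valid tree decomposition of width max|bag| − 1 = 4, and hence tw(G) ≤ 4.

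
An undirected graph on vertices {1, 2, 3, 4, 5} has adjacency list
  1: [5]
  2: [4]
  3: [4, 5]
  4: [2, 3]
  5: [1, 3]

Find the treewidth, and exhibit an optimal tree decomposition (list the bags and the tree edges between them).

The largest bag has 2 vertices, giving width 1; this decomposition certifies tw(G) ≤ 1. G has an edge, so its treewidth is at least 1. Combining the bounds, tw(G) = 1.

Treewidth 1.
Bags: B1 = {3, 5}  B2 = {1, 5}  B3 = {3, 4}  B4 = {2, 4}
Tree: B1–B2, B1–B3, B3–B4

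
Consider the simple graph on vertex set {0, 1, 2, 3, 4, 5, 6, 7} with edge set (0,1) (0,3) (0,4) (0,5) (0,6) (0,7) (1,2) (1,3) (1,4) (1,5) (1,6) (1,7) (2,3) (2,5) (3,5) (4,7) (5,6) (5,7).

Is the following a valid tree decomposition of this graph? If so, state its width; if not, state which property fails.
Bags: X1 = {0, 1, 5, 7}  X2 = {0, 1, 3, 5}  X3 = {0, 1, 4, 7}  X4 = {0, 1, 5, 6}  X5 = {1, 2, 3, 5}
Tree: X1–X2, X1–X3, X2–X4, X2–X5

Yes; width 3.

Checking the three conditions: (i) the bags cover all of {0, 1, 2, 3, 4, 5, 6, 7}; (ii) for each edge, some bag contains both endpoints; (iii) the bags containing any fixed vertex form a subtree. All hold, so the decomposition is valid with width 4 − 1 = 3.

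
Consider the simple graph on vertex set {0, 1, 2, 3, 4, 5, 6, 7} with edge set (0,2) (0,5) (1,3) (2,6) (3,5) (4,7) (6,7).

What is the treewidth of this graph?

A width-1 tree decomposition is:
Bags: B1 = {1, 3}  B2 = {3, 5}  B3 = {0, 5}  B4 = {0, 2}  B5 = {2, 6}  B6 = {6, 7}  B7 = {4, 7}
Tree: B1–B2, B2–B3, B3–B4, B4–B5, B5–B6, B6–B7
Each bag holds 2 vertices, so the decomposition has width 1, which upper-bounds the treewidth. Since G has at least one edge (e.g. 1–3), it is not an edgeless graph, so tw(G) ≥ 1. Hence tw(G) = 1 exactly.

1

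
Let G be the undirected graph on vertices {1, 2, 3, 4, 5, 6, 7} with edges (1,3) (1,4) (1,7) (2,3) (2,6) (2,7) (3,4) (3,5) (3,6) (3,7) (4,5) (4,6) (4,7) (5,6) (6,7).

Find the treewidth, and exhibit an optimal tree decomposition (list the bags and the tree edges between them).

The largest bag has 4 vertices, giving width 3; this decomposition certifies tw(G) ≤ 3. On the other hand G contains the 4-clique {2, 3, 6, 7}. A clique must lie in a single bag of any decomposition, so no decomposition can have width below 3. Combining the bounds, tw(G) = 3.

Treewidth 3.
One optimal decomposition is:
Bags: B1 = {3, 4, 6, 7}  B2 = {2, 3, 6, 7}  B3 = {3, 4, 5, 6}  B4 = {1, 3, 4, 7}
Tree: B1–B2, B1–B3, B1–B4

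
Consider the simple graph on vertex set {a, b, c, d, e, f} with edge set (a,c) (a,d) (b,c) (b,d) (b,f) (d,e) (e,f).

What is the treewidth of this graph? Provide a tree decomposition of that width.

Each bag holds 3 vertices, so the decomposition has width 2, which upper-bounds the treewidth. For the lower bound, G contains the cycle e–f–b–d–e, so G is not a forest; only forests have treewidth ≤ 1, hence tw(G) ≥ 2. The upper and lower bounds meet at 2, so that is the treewidth.

Treewidth 2.
Bags: B1 = {d, e, f}  B2 = {b, d, f}  B3 = {a, b, d}  B4 = {a, b, c}
Tree: B1–B2, B2–B3, B3–B4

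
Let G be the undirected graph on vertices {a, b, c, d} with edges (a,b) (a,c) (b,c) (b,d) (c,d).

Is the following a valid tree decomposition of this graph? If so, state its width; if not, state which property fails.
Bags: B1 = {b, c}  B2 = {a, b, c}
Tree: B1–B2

A tree decomposition must satisfy three properties: every vertex lies in some bag; for every edge, both endpoints lie together in some bag; and for every vertex, the bags containing it form a connected subtree. Here vertex d appears in no bag, so the decomposition is invalid.

No — vertex d appears in no bag.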